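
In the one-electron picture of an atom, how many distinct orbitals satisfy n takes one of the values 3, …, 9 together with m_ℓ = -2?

Count contributing orbitals for each principal shell:
n=3 → 1; n=4 → 2; n=5 → 3; n=6 → 4; n=7 → 5; n=8 → 6; n=9 → 7.
Total orbitals: 1 + 2 + 3 + 4 + 5 + 6 + 7 = 28.

28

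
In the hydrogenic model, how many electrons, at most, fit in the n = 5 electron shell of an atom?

50

A shell holds 2n² electrons: 2 × 5² = 2 × 25 = 50.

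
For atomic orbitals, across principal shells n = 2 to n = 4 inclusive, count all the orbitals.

29

Shell n has n² orbitals: 2²=4 + 3²=9 + 4²=16 = 29 orbitals.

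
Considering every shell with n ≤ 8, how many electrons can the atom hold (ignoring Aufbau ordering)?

408

Total orbitals = 1² + 2² + 3² + 4² + 5² + 6² + 7² + 8² = 204. Doubling for spin gives 408 electrons.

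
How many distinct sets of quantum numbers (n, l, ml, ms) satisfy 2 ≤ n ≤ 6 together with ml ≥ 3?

For each n in the range, tally the orbitals obeying ml ≥ 3:
n=4 → 1; n=5 → 3; n=6 → 6.
Orbitals: 1 + 3 + 6 = 10. Including both spin states (ms = ±1/2) gives 2 × 10 = 20 states.

20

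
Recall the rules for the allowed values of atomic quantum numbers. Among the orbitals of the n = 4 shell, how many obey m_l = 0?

Go through l = 0, …, 3 (the values permitted for n = 4).
Per l-value: l=0 → 1; l=1 → 1; l=2 → 1; l=3 → 1.
Total orbitals: 1 + 1 + 1 + 1 = 4.

4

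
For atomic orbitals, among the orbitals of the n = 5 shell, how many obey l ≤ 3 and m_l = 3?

Go through l = 0, …, 4 (the values permitted for n = 5).
The (l, m_l) pairs meeting l ≤ 3 and m_l = 3 give: l=3 → 1.
Total orbitals: 1.

1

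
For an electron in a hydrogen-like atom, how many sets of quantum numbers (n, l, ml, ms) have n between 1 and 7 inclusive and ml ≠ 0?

224

Per-shell orbital counts meeting the constraint:
n=2 → 2; n=3 → 6; n=4 → 12; n=5 → 20; n=6 → 30; n=7 → 42.
Orbitals: 2 + 6 + 12 + 20 + 30 + 42 = 112. Including both spin states (ms = ±1/2) gives 2 × 112 = 224 states.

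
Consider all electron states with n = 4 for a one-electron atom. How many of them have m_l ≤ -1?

Go through l = 0, …, 3 (the values permitted for n = 4).
The (l, m_l) pairs meeting m_l ≤ -1 give: l=1 → 1; l=2 → 2; l=3 → 3.
Orbitals: 1 + 2 + 3 = 6. Each orbital carries two spin states, so 6 × 2 = 12 states.

12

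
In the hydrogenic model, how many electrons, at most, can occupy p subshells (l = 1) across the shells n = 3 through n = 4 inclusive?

12

A p subshell (l = 1) exists for every n ≥ 2, so shells n = 3, 4 each contribute one — 2 subshells.
Since each p subshell holds 2(2·1+1) = 6 electrons, the total is 2 × 6 = 12.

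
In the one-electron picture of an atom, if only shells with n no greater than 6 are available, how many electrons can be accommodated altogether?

Total orbitals = 1² + 2² + 3² + 4² + 5² + 6² = 91. Doubling for spin gives 182 electrons.

182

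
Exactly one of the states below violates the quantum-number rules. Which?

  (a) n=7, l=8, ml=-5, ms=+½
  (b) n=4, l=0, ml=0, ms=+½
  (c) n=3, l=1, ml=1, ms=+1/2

(a) has l = 8 ≥ n = 7, violating 0 ≤ l ≤ n−1.
The remaining sets (b), (c) satisfy all four rules.

(a)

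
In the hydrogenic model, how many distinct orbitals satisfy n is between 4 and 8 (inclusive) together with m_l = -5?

For each n in the range, tally the orbitals obeying m_l = -5:
n=6 → 1; n=7 → 2; n=8 → 3.
Total orbitals: 1 + 2 + 3 = 6.

6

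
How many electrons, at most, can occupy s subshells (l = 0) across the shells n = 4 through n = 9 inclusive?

12

An s subshell (l = 0) exists for every n ≥ 1, so shells n = 4, 5, 6, 7, 8, 9 each contribute one — 6 subshells.
Since each s subshell holds 2(2·0+1) = 2 electrons, the total is 6 × 2 = 12.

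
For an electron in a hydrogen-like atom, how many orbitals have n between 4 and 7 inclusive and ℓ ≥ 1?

122

Go shell by shell, enumerating (ℓ, m_ℓ) with ℓ ≥ 1:
n=4 → 15; n=5 → 24; n=6 → 35; n=7 → 48.
Total orbitals: 15 + 24 + 35 + 48 = 122.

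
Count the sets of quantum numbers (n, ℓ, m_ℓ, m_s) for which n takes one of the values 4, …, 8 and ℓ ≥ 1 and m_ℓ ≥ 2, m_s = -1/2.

Per-shell orbital counts meeting the constraint:
n=4 → 3; n=5 → 6; n=6 → 10; n=7 → 15; n=8 → 21.
Orbitals: 3 + 6 + 10 + 15 + 21 = 55. With m_s fixed to -1/2 there is one state per orbital, so 55 states.

55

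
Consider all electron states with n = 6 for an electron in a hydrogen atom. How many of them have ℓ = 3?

14

Orbitals with ℓ = 3, by ℓ: ℓ=3 → 7.
Orbitals: 7. Each orbital carries two spin states, so 7 × 2 = 14 states.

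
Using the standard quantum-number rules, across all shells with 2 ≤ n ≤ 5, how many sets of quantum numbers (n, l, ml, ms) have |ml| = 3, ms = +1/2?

Count contributing orbitals for each principal shell:
n=4 → 2; n=5 → 4.
Orbitals: 2 + 4 = 6. With ms fixed to +1/2 there is one state per orbital, so 6 states.

6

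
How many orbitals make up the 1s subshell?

A subshell has 2ℓ+1 orbitals; with ℓ = 0, that's 1.

1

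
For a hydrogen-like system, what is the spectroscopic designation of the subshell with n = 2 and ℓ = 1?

ℓ = 1 corresponds to the letter 'p', so the subshell is 2p.

2p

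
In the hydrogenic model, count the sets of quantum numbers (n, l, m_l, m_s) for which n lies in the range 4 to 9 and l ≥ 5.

Treat each shell separately and count matching orbitals:
n=6 → 11; n=7 → 24; n=8 → 39; n=9 → 56.
Orbitals: 11 + 24 + 39 + 56 = 130. Including both spin states (m_s = ±1/2) gives 2 × 130 = 260 states.

260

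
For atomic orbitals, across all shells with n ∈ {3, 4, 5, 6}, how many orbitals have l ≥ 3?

For each n in the range, tally the orbitals obeying l ≥ 3:
n=4 → 7; n=5 → 16; n=6 → 27.
Total orbitals: 7 + 16 + 27 = 50.

50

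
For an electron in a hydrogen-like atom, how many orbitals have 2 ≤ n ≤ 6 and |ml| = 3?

12

Go shell by shell, enumerating (l, ml) with |ml| = 3:
n=4 → 2; n=5 → 4; n=6 → 6.
Total orbitals: 2 + 4 + 6 = 12.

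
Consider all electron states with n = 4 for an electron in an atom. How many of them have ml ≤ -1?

12

Go through l = 0, …, 3 (the values permitted for n = 4).
The (l, ml) pairs meeting ml ≤ -1 give: l=1 → 1; l=2 → 2; l=3 → 3.
Orbitals: 1 + 2 + 3 = 6. Each orbital carries two spin states, so 6 × 2 = 12 states.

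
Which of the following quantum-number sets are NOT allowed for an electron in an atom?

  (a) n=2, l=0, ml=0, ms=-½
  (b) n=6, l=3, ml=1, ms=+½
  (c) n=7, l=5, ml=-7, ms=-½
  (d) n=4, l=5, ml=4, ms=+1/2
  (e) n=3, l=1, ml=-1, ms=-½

(c) and (d)

(c) has |ml| = 7 > l = 5, violating −l ≤ ml ≤ l.
(d) has l = 5 ≥ n = 4, violating 0 ≤ l ≤ n−1.
The remaining sets (a), (b), (e) satisfy all four rules.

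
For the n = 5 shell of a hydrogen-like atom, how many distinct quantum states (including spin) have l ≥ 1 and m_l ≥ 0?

28

The n = 5 shell has l = 0 through 4; check each.
Per l-value: l=1 → 2; l=2 → 3; l=3 → 4; l=4 → 5.
Orbitals: 2 + 3 + 4 + 5 = 14. Each orbital carries two spin states, so 14 × 2 = 28 states.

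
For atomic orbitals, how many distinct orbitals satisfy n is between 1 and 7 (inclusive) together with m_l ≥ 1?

Go shell by shell, enumerating (l, m_l) with m_l ≥ 1:
n=2 → 1; n=3 → 3; n=4 → 6; n=5 → 10; n=6 → 15; n=7 → 21.
Total orbitals: 1 + 3 + 6 + 10 + 15 + 21 = 56.

56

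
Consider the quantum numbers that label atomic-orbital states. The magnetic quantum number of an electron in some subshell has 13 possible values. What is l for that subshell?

m_l ranges over 2l+1 integers, so 2l+1 = 13 ⇒ l = 6.

l = 6 (i)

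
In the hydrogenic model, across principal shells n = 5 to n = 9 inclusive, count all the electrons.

510

Shell n has n² orbitals: 5²=25 + 6²=36 + 7²=49 + 8²=64 + 9²=81 = 255 orbitals.
Two spin states per orbital: 2 × 255 = 510 electrons.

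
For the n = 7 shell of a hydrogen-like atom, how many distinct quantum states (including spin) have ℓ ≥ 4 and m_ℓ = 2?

6

Go through ℓ = 0, …, 6 (the values permitted for n = 7).
Contributions: ℓ=4 → 1; ℓ=5 → 1; ℓ=6 → 1.
Orbitals: 1 + 1 + 1 = 3. Each orbital carries two spin states, so 3 × 2 = 6 states.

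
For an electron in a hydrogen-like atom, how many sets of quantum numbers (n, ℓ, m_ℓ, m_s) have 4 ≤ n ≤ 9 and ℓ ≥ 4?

Per-shell orbital counts meeting the constraint:
n=5 → 9; n=6 → 20; n=7 → 33; n=8 → 48; n=9 → 65.
Orbitals: 9 + 20 + 33 + 48 + 65 = 175. Including both spin states (m_s = ±1/2) gives 2 × 175 = 350 states.

350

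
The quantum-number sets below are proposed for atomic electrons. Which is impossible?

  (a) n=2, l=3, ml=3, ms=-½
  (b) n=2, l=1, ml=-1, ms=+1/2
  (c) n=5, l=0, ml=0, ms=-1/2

(a) has l = 3 ≥ n = 2, violating 0 ≤ l ≤ n−1.
The remaining sets (b), (c) satisfy all four rules.

(a)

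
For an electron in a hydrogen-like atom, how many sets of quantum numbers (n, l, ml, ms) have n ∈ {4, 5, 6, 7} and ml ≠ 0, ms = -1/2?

104

Count contributing orbitals for each principal shell:
n=4 → 12; n=5 → 20; n=6 → 30; n=7 → 42.
Orbitals: 12 + 20 + 30 + 42 = 104. With ms fixed to -1/2 there is one state per orbital, so 104 states.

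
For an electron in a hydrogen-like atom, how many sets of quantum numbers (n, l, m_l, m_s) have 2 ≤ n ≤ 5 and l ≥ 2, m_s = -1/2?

38

For each n in the range, tally the orbitals obeying l ≥ 2:
n=3 → 5; n=4 → 12; n=5 → 21.
Orbitals: 5 + 12 + 21 = 38. With m_s fixed to -1/2 there is one state per orbital, so 38 states.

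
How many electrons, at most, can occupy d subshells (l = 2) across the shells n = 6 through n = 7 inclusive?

A d subshell (l = 2) exists for every n ≥ 3, so shells n = 6, 7 each contribute one — 2 subshells.
Since each d subshell holds 2(2·2+1) = 10 electrons, the total is 2 × 10 = 20.

20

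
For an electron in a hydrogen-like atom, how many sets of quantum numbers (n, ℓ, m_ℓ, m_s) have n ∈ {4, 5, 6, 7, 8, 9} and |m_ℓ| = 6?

24

Go shell by shell, enumerating (ℓ, m_ℓ) with |m_ℓ| = 6:
n=7 → 2; n=8 → 4; n=9 → 6.
Orbitals: 2 + 4 + 6 = 12. Including both spin states (m_s = ±1/2) gives 2 × 12 = 24 states.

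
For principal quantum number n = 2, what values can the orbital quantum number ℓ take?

0, 1

ℓ is an integer with 0 ≤ ℓ ≤ n−1, so for n = 2: ℓ = 0, 1.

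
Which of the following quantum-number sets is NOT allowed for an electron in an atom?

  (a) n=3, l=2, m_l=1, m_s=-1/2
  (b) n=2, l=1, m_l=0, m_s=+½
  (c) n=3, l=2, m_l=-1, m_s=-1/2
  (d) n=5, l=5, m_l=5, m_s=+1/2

(d) has l = 5 ≥ n = 5, violating 0 ≤ l ≤ n−1.
The remaining sets (a), (b), (c) satisfy all four rules.

(d)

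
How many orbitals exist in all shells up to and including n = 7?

140

Total orbitals = 1² + 2² + 3² + 4² + 5² + 6² + 7² = 140.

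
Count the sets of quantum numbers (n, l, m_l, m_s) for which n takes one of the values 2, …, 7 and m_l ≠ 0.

Work shell by shell — for each n, count the (l, m_l) pairs that satisfy m_l ≠ 0:
n=2 → 2; n=3 → 6; n=4 → 12; n=5 → 20; n=6 → 30; n=7 → 42.
Orbitals: 2 + 6 + 12 + 20 + 30 + 42 = 112. Including both spin states (m_s = ±1/2) gives 2 × 112 = 224 states.

224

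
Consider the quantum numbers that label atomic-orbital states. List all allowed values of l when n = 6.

0, 1, 2, 3, 4, 5

l is an integer with 0 ≤ l ≤ n−1, so for n = 6: l = 0, 1, 2, 3, 4, 5.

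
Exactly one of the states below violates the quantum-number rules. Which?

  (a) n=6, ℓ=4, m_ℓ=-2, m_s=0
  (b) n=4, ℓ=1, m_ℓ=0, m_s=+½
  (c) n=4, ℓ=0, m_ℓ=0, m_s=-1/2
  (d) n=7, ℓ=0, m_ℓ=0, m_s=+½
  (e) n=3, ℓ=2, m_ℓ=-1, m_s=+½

(a) has m_s = 0, but an electron's spin must be ±1/2.
The remaining sets (b), (c), (d), (e) satisfy all four rules.

(a)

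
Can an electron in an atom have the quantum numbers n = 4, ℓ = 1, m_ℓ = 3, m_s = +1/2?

The magnetic quantum number must satisfy −ℓ ≤ m_ℓ ≤ ℓ. With ℓ = 1, m_ℓ can only be -1, 0, 1, so m_ℓ = 3 is forbidden.

Not allowed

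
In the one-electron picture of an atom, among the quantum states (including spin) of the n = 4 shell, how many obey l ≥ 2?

24

The (l, m_l) pairs meeting l ≥ 2 give: l=2 → 5; l=3 → 7.
Orbitals: 5 + 7 = 12. Each orbital carries two spin states, so 12 × 2 = 24 states.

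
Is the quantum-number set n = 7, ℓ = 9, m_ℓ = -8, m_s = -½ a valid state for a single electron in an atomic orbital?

The orbital quantum number must satisfy 0 ≤ ℓ ≤ n−1. With n = 7 the allowed ℓ values are 0, 1, 2, 3, 4, 5, 6, so ℓ = 9 is out of range.

No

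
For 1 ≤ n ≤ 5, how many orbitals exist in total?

55

Total orbitals = 1² + 2² + 3² + 4² + 5² = 55.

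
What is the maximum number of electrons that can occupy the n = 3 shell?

18

A shell holds 2n² electrons: 2 × 3² = 2 × 9 = 18.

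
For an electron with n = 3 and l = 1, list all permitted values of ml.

ml takes every integer from −l to +l. With l = 1 that gives the 3 values -1, 0, 1.

-1, 0, 1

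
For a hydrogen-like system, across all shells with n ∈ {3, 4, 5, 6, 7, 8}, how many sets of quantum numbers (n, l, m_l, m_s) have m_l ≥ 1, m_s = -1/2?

83

Go shell by shell, enumerating (l, m_l) with m_l ≥ 1:
n=3 → 3; n=4 → 6; n=5 → 10; n=6 → 15; n=7 → 21; n=8 → 28.
Orbitals: 3 + 6 + 10 + 15 + 21 + 28 = 83. With m_s fixed to -1/2 there is one state per orbital, so 83 states.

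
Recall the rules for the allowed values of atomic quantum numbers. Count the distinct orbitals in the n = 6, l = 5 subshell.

11

A subshell has 2l+1 orbitals; with l = 5, that's 11.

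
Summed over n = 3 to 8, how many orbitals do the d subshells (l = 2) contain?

30

A d subshell (l = 2) exists for every n ≥ 3, so shells n = 3, 4, 5, 6, 7, 8 each contribute one — 6 subshells.
Since each d subshell has 2·2+1 = 5 orbitals, the total is 6 × 5 = 30.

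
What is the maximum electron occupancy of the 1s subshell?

A subshell with l = 0 has 2l+1 = 1 orbital, each holding 2 electrons (spin ±1/2), so 1 × 2 = 2.

2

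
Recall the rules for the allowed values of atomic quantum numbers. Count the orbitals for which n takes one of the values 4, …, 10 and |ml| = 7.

Count contributing orbitals for each principal shell:
n=8 → 2; n=9 → 4; n=10 → 6.
Total orbitals: 2 + 4 + 6 = 12.

12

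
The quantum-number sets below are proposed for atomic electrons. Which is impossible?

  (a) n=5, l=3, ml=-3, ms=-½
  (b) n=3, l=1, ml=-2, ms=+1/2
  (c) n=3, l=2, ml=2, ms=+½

(b) has |ml| = 2 > l = 1, violating −l ≤ ml ≤ l.
The remaining sets (a), (c) satisfy all four rules.

(b)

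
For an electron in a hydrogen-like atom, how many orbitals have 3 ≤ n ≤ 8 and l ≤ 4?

125

For each n in the range, tally the orbitals obeying l ≤ 4:
n=3 → 9; n=4 → 16; n=5 → 25; n=6 → 25; n=7 → 25; n=8 → 25.
Total orbitals: 9 + 16 + 25 + 25 + 25 + 25 = 125.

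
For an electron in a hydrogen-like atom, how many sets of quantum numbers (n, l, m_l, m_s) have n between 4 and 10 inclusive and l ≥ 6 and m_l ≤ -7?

20

Treat each shell separately and count matching orbitals:
n=8 → 1; n=9 → 3; n=10 → 6.
Orbitals: 1 + 3 + 6 = 10. Including both spin states (m_s = ±1/2) gives 2 × 10 = 20 states.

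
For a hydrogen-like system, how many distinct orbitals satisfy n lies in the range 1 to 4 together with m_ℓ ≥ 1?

10

Go shell by shell, enumerating (ℓ, m_ℓ) with m_ℓ ≥ 1:
n=2 → 1; n=3 → 3; n=4 → 6.
Total orbitals: 1 + 3 + 6 = 10.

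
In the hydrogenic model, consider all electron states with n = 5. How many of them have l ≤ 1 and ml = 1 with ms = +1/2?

With n = 5 the allowed l are 0, 1, …, 4.
Contributions: l=1 → 1.
Orbitals: 1. With ms fixed to a single value there is one state per orbital, giving 1 state.

1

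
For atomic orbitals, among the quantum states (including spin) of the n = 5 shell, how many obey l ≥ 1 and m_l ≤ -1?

20

For n = 5, l ranges over 0 … 4.
Per l-value: l=1 → 1; l=2 → 2; l=3 → 3; l=4 → 4.
Orbitals: 1 + 2 + 3 + 4 = 10. Each orbital carries two spin states, so 10 × 2 = 20 states.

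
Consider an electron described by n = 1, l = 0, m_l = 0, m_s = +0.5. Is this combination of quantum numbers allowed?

n = 1 is a positive integer. l = 0 satisfies 0 ≤ l ≤ n−1 = 0. m_l = 0 lies in the range −l … +l (here 0). m_s = +1/2 is one of ±1/2.
All four constraints are satisfied.

Yes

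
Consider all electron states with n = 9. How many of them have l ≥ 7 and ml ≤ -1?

Go through l = 0, …, 8 (the values permitted for n = 9).
Orbitals with l ≥ 7 and ml ≤ -1, by l: l=7 → 7; l=8 → 8.
Orbitals: 7 + 8 = 15. Each orbital carries two spin states, so 15 × 2 = 30 states.

30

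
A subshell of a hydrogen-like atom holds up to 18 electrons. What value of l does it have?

2(2l+1) = 18 ⇒ 2l+1 = 9 ⇒ l = 4.

l = 4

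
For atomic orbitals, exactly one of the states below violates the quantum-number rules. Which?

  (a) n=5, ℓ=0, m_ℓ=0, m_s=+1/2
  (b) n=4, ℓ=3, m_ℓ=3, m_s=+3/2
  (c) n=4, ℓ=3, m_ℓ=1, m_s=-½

(b)

(b) has m_s = +3/2, but an electron's spin must be ±1/2.
The remaining sets (a), (c) satisfy all four rules.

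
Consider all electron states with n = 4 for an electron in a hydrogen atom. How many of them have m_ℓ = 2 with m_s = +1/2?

Go through ℓ = 0, …, 3 (the values permitted for n = 4).
The (ℓ, m_ℓ) pairs meeting m_ℓ = 2 give: ℓ=2 → 1; ℓ=3 → 1.
Orbitals: 1 + 1 = 2. With m_s fixed to a single value there is one state per orbital, giving 2 states.

2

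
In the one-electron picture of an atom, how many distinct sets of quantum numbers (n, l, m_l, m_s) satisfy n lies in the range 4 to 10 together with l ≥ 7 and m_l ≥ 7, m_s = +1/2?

Treat each shell separately and count matching orbitals:
n=8 → 1; n=9 → 3; n=10 → 6.
Orbitals: 1 + 3 + 6 = 10. With m_s fixed to +1/2 there is one state per orbital, so 10 states.

10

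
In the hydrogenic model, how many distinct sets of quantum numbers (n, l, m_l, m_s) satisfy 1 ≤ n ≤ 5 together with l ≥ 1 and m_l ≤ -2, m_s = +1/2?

10

Work shell by shell — for each n, count the (l, m_l) pairs that satisfy l ≥ 1 and m_l ≤ -2:
n=3 → 1; n=4 → 3; n=5 → 6.
Orbitals: 1 + 3 + 6 = 10. With m_s fixed to +1/2 there is one state per orbital, so 10 states.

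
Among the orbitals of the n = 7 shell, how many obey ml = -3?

4

Go through l = 0, …, 6 (the values permitted for n = 7).
The (l, ml) pairs meeting ml = -3 give: l=3 → 1; l=4 → 1; l=5 → 1; l=6 → 1.
Total orbitals: 1 + 1 + 1 + 1 = 4.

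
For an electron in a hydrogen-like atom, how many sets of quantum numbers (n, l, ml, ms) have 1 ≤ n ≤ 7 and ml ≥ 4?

20

Go shell by shell, enumerating (l, ml) with ml ≥ 4:
n=5 → 1; n=6 → 3; n=7 → 6.
Orbitals: 1 + 3 + 6 = 10. Including both spin states (ms = ±1/2) gives 2 × 10 = 20 states.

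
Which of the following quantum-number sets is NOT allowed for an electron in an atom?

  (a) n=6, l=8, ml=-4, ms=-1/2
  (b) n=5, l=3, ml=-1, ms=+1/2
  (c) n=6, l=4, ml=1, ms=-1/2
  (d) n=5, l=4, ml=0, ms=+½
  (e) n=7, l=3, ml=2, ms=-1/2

(a)

(a) has l = 8 ≥ n = 6, violating 0 ≤ l ≤ n−1.
The remaining sets (b), (c), (d), (e) satisfy all four rules.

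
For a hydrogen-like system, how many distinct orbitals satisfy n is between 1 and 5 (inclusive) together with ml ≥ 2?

Treat each shell separately and count matching orbitals:
n=3 → 1; n=4 → 3; n=5 → 6.
Total orbitals: 1 + 3 + 6 = 10.

10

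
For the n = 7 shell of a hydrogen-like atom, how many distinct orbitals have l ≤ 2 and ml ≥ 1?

3

Go through l = 0, …, 6 (the values permitted for n = 7).
Contributions: l=1 → 1; l=2 → 2.
Total orbitals: 1 + 2 = 3.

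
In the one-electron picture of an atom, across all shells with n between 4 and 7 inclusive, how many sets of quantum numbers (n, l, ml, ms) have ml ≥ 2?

Treat each shell separately and count matching orbitals:
n=4 → 3; n=5 → 6; n=6 → 10; n=7 → 15.
Orbitals: 3 + 6 + 10 + 15 = 34. Including both spin states (ms = ±1/2) gives 2 × 34 = 68 states.

68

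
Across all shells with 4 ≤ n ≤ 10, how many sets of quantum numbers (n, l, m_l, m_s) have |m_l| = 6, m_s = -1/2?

For each n in the range, tally the orbitals obeying |m_l| = 6:
n=7 → 2; n=8 → 4; n=9 → 6; n=10 → 8.
Orbitals: 2 + 4 + 6 + 8 = 20. With m_s fixed to -1/2 there is one state per orbital, so 20 states.

20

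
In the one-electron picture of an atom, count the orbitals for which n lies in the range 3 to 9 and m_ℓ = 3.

21

For each n in the range, tally the orbitals obeying m_ℓ = 3:
n=4 → 1; n=5 → 2; n=6 → 3; n=7 → 4; n=8 → 5; n=9 → 6.
Total orbitals: 1 + 2 + 3 + 4 + 5 + 6 = 21.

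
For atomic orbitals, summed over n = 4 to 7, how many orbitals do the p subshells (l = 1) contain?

A p subshell (l = 1) exists for every n ≥ 2, so shells n = 4, 5, 6, 7 each contribute one — 4 subshells.
Since each p subshell has 2·1+1 = 3 orbitals, the total is 4 × 3 = 12.

12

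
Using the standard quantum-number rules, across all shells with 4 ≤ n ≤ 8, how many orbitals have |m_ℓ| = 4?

For each n in the range, tally the orbitals obeying |m_ℓ| = 4:
n=5 → 2; n=6 → 4; n=7 → 6; n=8 → 8.
Total orbitals: 2 + 4 + 6 + 8 = 20.

20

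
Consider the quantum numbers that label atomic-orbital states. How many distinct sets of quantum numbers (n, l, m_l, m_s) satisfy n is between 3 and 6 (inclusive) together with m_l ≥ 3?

Treat each shell separately and count matching orbitals:
n=4 → 1; n=5 → 3; n=6 → 6.
Orbitals: 1 + 3 + 6 = 10. Including both spin states (m_s = ±1/2) gives 2 × 10 = 20 states.

20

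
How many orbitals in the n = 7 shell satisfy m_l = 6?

1

For n = 7, l ranges over 0 … 6.
Per l-value: l=6 → 1.
Total orbitals: 1.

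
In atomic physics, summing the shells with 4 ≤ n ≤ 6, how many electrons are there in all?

Shell n has n² orbitals: 4²=16 + 5²=25 + 6²=36 = 77 orbitals.
Two spin states per orbital: 2 × 77 = 154 electrons.

154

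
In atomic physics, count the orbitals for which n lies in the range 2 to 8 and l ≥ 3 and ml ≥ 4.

20

Treat each shell separately and count matching orbitals:
n=5 → 1; n=6 → 3; n=7 → 6; n=8 → 10.
Total orbitals: 1 + 3 + 6 + 10 = 20.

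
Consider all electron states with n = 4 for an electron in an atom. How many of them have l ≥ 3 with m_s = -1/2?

7

For n = 4, l ranges over 0 … 3.
Orbitals with l ≥ 3, by l: l=3 → 7.
Orbitals: 7. With m_s fixed to a single value there is one state per orbital, giving 7 states.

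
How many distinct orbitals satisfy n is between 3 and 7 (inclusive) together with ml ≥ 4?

10

Count contributing orbitals for each principal shell:
n=5 → 1; n=6 → 3; n=7 → 6.
Total orbitals: 1 + 3 + 6 = 10.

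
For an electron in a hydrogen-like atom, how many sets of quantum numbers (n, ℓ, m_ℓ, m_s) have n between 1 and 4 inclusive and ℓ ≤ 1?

26

Count contributing orbitals for each principal shell:
n=1 → 1; n=2 → 4; n=3 → 4; n=4 → 4.
Orbitals: 1 + 4 + 4 + 4 = 13. Including both spin states (m_s = ±1/2) gives 2 × 13 = 26 states.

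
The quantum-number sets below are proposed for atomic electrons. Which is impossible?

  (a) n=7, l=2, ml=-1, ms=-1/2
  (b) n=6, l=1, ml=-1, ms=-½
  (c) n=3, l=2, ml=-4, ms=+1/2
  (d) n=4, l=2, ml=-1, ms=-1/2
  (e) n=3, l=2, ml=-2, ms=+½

(c) has |ml| = 4 > l = 2, violating −l ≤ ml ≤ l.
The remaining sets (a), (b), (d), (e) satisfy all four rules.

(c)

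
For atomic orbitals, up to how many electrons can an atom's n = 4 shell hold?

A shell holds 2n² electrons: 2 × 4² = 2 × 16 = 32.

32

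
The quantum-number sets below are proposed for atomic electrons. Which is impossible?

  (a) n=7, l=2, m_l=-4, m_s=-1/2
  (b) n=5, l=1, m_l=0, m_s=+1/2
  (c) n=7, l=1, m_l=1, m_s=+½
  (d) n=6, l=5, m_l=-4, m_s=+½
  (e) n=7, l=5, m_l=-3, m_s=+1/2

(a) has |m_l| = 4 > l = 2, violating −l ≤ m_l ≤ l.
The remaining sets (b), (c), (d), (e) satisfy all four rules.

(a)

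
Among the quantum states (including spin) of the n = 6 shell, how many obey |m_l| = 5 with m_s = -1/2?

2

Go through l = 0, …, 5 (the values permitted for n = 6).
Orbitals with |m_l| = 5, by l: l=5 → 2.
Orbitals: 2. With m_s fixed to a single value there is one state per orbital, giving 2 states.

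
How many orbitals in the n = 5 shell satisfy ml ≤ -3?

With n = 5 the allowed l are 0, 1, …, 4.
The (l, ml) pairs meeting ml ≤ -3 give: l=3 → 1; l=4 → 2.
Total orbitals: 1 + 2 = 3.

3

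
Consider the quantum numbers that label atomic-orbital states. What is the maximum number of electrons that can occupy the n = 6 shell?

A shell holds 2n² electrons: 2 × 6² = 2 × 36 = 72.

72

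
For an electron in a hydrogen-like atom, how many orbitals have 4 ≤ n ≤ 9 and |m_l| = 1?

Count contributing orbitals for each principal shell:
n=4 → 6; n=5 → 8; n=6 → 10; n=7 → 12; n=8 → 14; n=9 → 16.
Total orbitals: 6 + 8 + 10 + 12 + 14 + 16 = 66.

66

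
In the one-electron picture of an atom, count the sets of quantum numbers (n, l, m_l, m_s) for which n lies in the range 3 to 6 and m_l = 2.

20

Work shell by shell — for each n, count the (l, m_l) pairs that satisfy m_l = 2:
n=3 → 1; n=4 → 2; n=5 → 3; n=6 → 4.
Orbitals: 1 + 2 + 3 + 4 = 10. Including both spin states (m_s = ±1/2) gives 2 × 10 = 20 states.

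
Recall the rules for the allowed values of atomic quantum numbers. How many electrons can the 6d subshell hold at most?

10

A subshell with ℓ = 2 has 2ℓ+1 = 5 orbitals, each holding 2 electrons (spin ±1/2), so 5 × 2 = 10.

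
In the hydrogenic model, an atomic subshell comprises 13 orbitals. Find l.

l = 6

2l+1 = 13 gives l = 6.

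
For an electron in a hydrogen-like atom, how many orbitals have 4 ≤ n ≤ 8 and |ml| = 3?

Go shell by shell, enumerating (l, ml) with |ml| = 3:
n=4 → 2; n=5 → 4; n=6 → 6; n=7 → 8; n=8 → 10.
Total orbitals: 2 + 4 + 6 + 8 + 10 = 30.

30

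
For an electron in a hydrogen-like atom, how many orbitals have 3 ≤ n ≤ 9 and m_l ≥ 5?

Count contributing orbitals for each principal shell:
n=6 → 1; n=7 → 3; n=8 → 6; n=9 → 10.
Total orbitals: 1 + 3 + 6 + 10 = 20.

20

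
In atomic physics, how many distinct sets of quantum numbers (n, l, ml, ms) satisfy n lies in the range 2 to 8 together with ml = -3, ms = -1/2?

15

Treat each shell separately and count matching orbitals:
n=4 → 1; n=5 → 2; n=6 → 3; n=7 → 4; n=8 → 5.
Orbitals: 1 + 2 + 3 + 4 + 5 = 15. With ms fixed to -1/2 there is one state per orbital, so 15 states.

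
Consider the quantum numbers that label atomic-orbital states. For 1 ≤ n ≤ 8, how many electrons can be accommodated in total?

Total orbitals = 1² + 2² + 3² + 4² + 5² + 6² + 7² + 8² = 204. Doubling for spin gives 408 electrons.

408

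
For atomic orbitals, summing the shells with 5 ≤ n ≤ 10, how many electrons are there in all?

Shell n has n² orbitals: 5²=25 + 6²=36 + 7²=49 + 8²=64 + 9²=81 + 10²=100 = 355 orbitals.
Two spin states per orbital: 2 × 355 = 710 electrons.

710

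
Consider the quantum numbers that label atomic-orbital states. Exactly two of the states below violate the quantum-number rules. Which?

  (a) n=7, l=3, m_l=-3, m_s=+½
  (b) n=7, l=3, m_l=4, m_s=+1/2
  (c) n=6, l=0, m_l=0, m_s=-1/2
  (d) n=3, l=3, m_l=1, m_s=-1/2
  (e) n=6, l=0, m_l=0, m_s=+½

(b) has |m_l| = 4 > l = 3, violating −l ≤ m_l ≤ l.
(d) has l = 3 ≥ n = 3, violating 0 ≤ l ≤ n−1.
The remaining sets (a), (c), (e) satisfy all four rules.

(b) and (d)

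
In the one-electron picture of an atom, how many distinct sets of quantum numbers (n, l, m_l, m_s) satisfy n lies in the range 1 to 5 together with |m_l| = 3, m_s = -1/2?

6

Treat each shell separately and count matching orbitals:
n=4 → 2; n=5 → 4.
Orbitals: 2 + 4 = 6. With m_s fixed to -1/2 there is one state per orbital, so 6 states.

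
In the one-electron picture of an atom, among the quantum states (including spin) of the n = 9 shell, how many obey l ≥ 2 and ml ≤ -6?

12

Per l-value: l=6 → 1; l=7 → 2; l=8 → 3.
Orbitals: 1 + 2 + 3 = 6. Each orbital carries two spin states, so 6 × 2 = 12 states.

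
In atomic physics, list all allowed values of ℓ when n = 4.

0, 1, 2, 3

ℓ is an integer with 0 ≤ ℓ ≤ n−1, so for n = 4: ℓ = 0, 1, 2, 3.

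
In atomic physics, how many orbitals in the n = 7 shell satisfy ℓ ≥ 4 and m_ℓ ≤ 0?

Go through ℓ = 0, …, 6 (the values permitted for n = 7).
Orbitals with ℓ ≥ 4 and m_ℓ ≤ 0, by ℓ: ℓ=4 → 5; ℓ=5 → 6; ℓ=6 → 7.
Total orbitals: 5 + 6 + 7 = 18.

18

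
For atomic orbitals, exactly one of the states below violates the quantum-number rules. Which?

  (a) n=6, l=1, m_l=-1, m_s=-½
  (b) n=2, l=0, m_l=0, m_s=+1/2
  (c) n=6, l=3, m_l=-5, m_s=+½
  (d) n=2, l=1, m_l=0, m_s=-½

(c)

(c) has |m_l| = 5 > l = 3, violating −l ≤ m_l ≤ l.
The remaining sets (a), (b), (d) satisfy all four rules.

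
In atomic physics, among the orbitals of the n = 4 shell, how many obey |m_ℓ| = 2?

4

The n = 4 shell has ℓ = 0 through 3; check each.
The (ℓ, m_ℓ) pairs meeting |m_ℓ| = 2 give: ℓ=2 → 2; ℓ=3 → 2.
Total orbitals: 2 + 2 = 4.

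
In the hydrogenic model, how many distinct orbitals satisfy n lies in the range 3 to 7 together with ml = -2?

15

Treat each shell separately and count matching orbitals:
n=3 → 1; n=4 → 2; n=5 → 3; n=6 → 4; n=7 → 5.
Total orbitals: 1 + 2 + 3 + 4 + 5 = 15.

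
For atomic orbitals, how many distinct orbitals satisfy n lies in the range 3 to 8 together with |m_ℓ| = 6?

6

For each n in the range, tally the orbitals obeying |m_ℓ| = 6:
n=7 → 2; n=8 → 4.
Total orbitals: 2 + 4 = 6.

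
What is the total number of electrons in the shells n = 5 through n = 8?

Shell n has n² orbitals: 5²=25 + 6²=36 + 7²=49 + 8²=64 = 174 orbitals.
Two spin states per orbital: 2 × 174 = 348 electrons.

348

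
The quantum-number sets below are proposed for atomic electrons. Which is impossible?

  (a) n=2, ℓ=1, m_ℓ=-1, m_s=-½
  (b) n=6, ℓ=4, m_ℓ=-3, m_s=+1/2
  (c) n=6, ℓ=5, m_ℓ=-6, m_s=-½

(c) has |m_ℓ| = 6 > ℓ = 5, violating −ℓ ≤ m_ℓ ≤ ℓ.
The remaining sets (a), (b) satisfy all four rules.

(c)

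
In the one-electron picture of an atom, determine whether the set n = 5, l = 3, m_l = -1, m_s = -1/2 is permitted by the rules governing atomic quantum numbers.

n = 5 is a positive integer. l = 3 satisfies 0 ≤ l ≤ n−1 = 4. m_l = -1 lies in the range −l … +l (here −3 … 3). m_s = -1/2 is one of ±1/2.
All four constraints are satisfied.

Yes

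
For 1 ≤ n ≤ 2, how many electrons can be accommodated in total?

10

Total orbitals = 1² + 2² = 5. Doubling for spin gives 10 electrons.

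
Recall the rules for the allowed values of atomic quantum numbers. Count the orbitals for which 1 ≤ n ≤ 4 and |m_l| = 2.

6

Work shell by shell — for each n, count the (l, m_l) pairs that satisfy |m_l| = 2:
n=3 → 2; n=4 → 4.
Total orbitals: 2 + 4 = 6.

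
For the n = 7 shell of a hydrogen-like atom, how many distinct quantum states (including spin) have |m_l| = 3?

Per l-value: l=3 → 2; l=4 → 2; l=5 → 2; l=6 → 2.
Orbitals: 2 + 2 + 2 + 2 = 8. Each orbital carries two spin states, so 8 × 2 = 16 states.

16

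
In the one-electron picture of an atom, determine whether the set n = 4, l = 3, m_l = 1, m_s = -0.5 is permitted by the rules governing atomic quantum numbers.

n = 4 is a positive integer. l = 3 satisfies 0 ≤ l ≤ n−1 = 3. m_l = 1 lies in the range −l … +l (here −3 … 3). m_s = -1/2 is one of ±1/2.
All four constraints are satisfied.

Yes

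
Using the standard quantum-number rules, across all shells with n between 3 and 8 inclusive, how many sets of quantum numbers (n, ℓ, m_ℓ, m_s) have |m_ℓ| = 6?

12

Count contributing orbitals for each principal shell:
n=7 → 2; n=8 → 4.
Orbitals: 2 + 4 = 6. Including both spin states (m_s = ±1/2) gives 2 × 6 = 12 states.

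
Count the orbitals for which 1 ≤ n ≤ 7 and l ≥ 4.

For each n in the range, tally the orbitals obeying l ≥ 4:
n=5 → 9; n=6 → 20; n=7 → 33.
Total orbitals: 9 + 20 + 33 = 62.

62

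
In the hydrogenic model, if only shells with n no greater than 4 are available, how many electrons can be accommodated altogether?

Total orbitals = 1² + 2² + 3² + 4² = 30. Doubling for spin gives 60 electrons.

60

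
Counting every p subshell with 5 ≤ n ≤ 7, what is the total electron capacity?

A p subshell (l = 1) exists for every n ≥ 2, so shells n = 5, 6, 7 each contribute one — 3 subshells.
Since each p subshell holds 2(2·1+1) = 6 electrons, the total is 3 × 6 = 18.

18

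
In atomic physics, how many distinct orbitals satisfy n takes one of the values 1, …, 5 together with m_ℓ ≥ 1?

20

Go shell by shell, enumerating (ℓ, m_ℓ) with m_ℓ ≥ 1:
n=2 → 1; n=3 → 3; n=4 → 6; n=5 → 10.
Total orbitals: 1 + 3 + 6 + 10 = 20.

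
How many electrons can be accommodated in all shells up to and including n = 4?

Total orbitals = 1² + 2² + 3² + 4² = 30. Doubling for spin gives 60 electrons.

60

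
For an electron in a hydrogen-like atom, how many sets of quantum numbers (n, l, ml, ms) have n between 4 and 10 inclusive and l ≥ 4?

518

Work shell by shell — for each n, count the (l, ml) pairs that satisfy l ≥ 4:
n=5 → 9; n=6 → 20; n=7 → 33; n=8 → 48; n=9 → 65; n=10 → 84.
Orbitals: 9 + 20 + 33 + 48 + 65 + 84 = 259. Including both spin states (ms = ±1/2) gives 2 × 259 = 518 states.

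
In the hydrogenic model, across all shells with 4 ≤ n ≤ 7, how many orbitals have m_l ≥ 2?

34

Per-shell orbital counts meeting the constraint:
n=4 → 3; n=5 → 6; n=6 → 10; n=7 → 15.
Total orbitals: 3 + 6 + 10 + 15 = 34.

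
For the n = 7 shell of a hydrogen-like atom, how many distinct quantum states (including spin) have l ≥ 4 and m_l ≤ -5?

6

For n = 7, l ranges over 0 … 6.
Per l-value: l=5 → 1; l=6 → 2.
Orbitals: 1 + 2 = 3. Each orbital carries two spin states, so 3 × 2 = 6 states.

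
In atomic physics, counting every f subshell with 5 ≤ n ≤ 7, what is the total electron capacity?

An f subshell (ℓ = 3) exists for every n ≥ 4, so shells n = 5, 6, 7 each contribute one — 3 subshells.
Since each f subshell holds 2(2·3+1) = 14 electrons, the total is 3 × 14 = 42.

42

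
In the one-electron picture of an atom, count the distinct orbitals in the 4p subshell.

3

A subshell has 2l+1 orbitals; with l = 1, that's 3.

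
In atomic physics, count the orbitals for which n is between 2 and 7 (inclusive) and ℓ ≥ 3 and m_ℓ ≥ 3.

20

Per-shell orbital counts meeting the constraint:
n=4 → 1; n=5 → 3; n=6 → 6; n=7 → 10.
Total orbitals: 1 + 3 + 6 + 10 = 20.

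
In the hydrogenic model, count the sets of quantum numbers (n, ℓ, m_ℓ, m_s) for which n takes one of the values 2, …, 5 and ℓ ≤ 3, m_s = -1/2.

For each n in the range, tally the orbitals obeying ℓ ≤ 3:
n=2 → 4; n=3 → 9; n=4 → 16; n=5 → 16.
Orbitals: 4 + 9 + 16 + 16 = 45. With m_s fixed to -1/2 there is one state per orbital, so 45 states.

45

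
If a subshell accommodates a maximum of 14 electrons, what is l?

l = 3

2(2l+1) = 14 ⇒ 2l+1 = 7 ⇒ l = 3.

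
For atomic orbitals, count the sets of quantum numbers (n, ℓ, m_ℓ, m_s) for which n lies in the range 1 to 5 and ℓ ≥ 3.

Treat each shell separately and count matching orbitals:
n=4 → 7; n=5 → 16.
Orbitals: 7 + 16 = 23. Including both spin states (m_s = ±1/2) gives 2 × 23 = 46 states.

46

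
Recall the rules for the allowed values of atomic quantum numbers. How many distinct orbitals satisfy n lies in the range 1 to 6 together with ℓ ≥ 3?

For each n in the range, tally the orbitals obeying ℓ ≥ 3:
n=4 → 7; n=5 → 16; n=6 → 27.
Total orbitals: 7 + 16 + 27 = 50.

50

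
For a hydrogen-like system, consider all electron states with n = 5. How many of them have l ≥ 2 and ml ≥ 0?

Go through l = 0, …, 4 (the values permitted for n = 5).
The (l, ml) pairs meeting l ≥ 2 and ml ≥ 0 give: l=2 → 3; l=3 → 4; l=4 → 5.
Orbitals: 3 + 4 + 5 = 12. Each orbital carries two spin states, so 12 × 2 = 24 states.

24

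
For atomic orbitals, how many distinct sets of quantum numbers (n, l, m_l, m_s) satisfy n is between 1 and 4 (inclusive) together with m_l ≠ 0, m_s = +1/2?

Per-shell orbital counts meeting the constraint:
n=2 → 2; n=3 → 6; n=4 → 12.
Orbitals: 2 + 6 + 12 = 20. With m_s fixed to +1/2 there is one state per orbital, so 20 states.

20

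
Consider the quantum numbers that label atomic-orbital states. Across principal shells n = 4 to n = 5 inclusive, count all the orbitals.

41

Shell n has n² orbitals: 4²=16 + 5²=25 = 41 orbitals.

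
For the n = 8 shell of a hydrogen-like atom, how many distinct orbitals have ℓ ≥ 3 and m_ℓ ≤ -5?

The n = 8 shell has ℓ = 0 through 7; check each.
The (ℓ, m_ℓ) pairs meeting ℓ ≥ 3 and m_ℓ ≤ -5 give: ℓ=5 → 1; ℓ=6 → 2; ℓ=7 → 3.
Total orbitals: 1 + 2 + 3 = 6.

6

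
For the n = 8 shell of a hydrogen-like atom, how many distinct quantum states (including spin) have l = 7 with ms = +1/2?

15

The n = 8 shell has l = 0 through 7; check each.
The (l, ml) pairs meeting l = 7 give: l=7 → 15.
Orbitals: 15. With ms fixed to a single value there is one state per orbital, giving 15 states.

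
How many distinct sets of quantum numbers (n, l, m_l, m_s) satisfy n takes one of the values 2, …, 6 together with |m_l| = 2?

40

Work shell by shell — for each n, count the (l, m_l) pairs that satisfy |m_l| = 2:
n=3 → 2; n=4 → 4; n=5 → 6; n=6 → 8.
Orbitals: 2 + 4 + 6 + 8 = 20. Including both spin states (m_s = ±1/2) gives 2 × 20 = 40 states.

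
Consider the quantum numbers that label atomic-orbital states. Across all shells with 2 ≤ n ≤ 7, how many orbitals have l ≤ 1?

Per-shell orbital counts meeting the constraint:
n=2 → 4; n=3 → 4; n=4 → 4; n=5 → 4; n=6 → 4; n=7 → 4.
Total orbitals: 4 + 4 + 4 + 4 + 4 + 4 = 24.

24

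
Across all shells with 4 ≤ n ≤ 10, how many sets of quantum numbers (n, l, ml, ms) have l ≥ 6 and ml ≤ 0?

Per-shell orbital counts meeting the constraint:
n=7 → 7; n=8 → 15; n=9 → 24; n=10 → 34.
Orbitals: 7 + 15 + 24 + 34 = 80. Including both spin states (ms = ±1/2) gives 2 × 80 = 160 states.

160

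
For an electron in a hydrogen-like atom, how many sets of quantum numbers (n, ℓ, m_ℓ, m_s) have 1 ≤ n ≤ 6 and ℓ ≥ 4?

58

Work shell by shell — for each n, count the (ℓ, m_ℓ) pairs that satisfy ℓ ≥ 4:
n=5 → 9; n=6 → 20.
Orbitals: 9 + 20 = 29. Including both spin states (m_s = ±1/2) gives 2 × 29 = 58 states.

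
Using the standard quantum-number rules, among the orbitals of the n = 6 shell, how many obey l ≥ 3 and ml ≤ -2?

Orbitals with l ≥ 3 and ml ≤ -2, by l: l=3 → 2; l=4 → 3; l=5 → 4.
Total orbitals: 2 + 3 + 4 = 9.

9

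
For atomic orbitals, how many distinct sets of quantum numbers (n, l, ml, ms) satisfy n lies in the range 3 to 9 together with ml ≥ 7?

Go shell by shell, enumerating (l, ml) with ml ≥ 7:
n=8 → 1; n=9 → 3.
Orbitals: 1 + 3 = 4. Including both spin states (ms = ±1/2) gives 2 × 4 = 8 states.

8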